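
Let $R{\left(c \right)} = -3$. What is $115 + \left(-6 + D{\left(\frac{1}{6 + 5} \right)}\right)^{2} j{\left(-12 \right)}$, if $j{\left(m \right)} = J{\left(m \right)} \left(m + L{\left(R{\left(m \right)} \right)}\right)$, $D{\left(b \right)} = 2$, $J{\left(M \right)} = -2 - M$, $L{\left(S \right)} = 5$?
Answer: $-1005$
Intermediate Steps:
$j{\left(m \right)} = \left(-2 - m\right) \left(5 + m\right)$ ($j{\left(m \right)} = \left(-2 - m\right) \left(m + 5\right) = \left(-2 - m\right) \left(5 + m\right)$)
$115 + \left(-6 + D{\left(\frac{1}{6 + 5} \right)}\right)^{2} j{\left(-12 \right)} = 115 + \left(-6 + 2\right)^{2} \left(- \left(2 - 12\right) \left(5 - 12\right)\right) = 115 + \left(-4\right)^{2} \left(\left(-1\right) \left(-10\right) \left(-7\right)\right) = 115 + 16 \left(-70\right) = 115 - 1120 = -1005$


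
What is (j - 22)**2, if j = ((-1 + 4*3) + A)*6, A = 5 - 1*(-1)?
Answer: 6400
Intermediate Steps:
A = 6 (A = 5 + 1 = 6)
j = 102 (j = ((-1 + 4*3) + 6)*6 = ((-1 + 12) + 6)*6 = (11 + 6)*6 = 17*6 = 102)
(j - 22)**2 = (102 - 22)**2 = 80**2 = 6400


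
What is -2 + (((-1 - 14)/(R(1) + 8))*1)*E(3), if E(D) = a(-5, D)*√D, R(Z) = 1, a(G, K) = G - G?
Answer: -2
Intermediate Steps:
a(G, K) = 0
E(D) = 0 (E(D) = 0*√D = 0)
-2 + (((-1 - 14)/(R(1) + 8))*1)*E(3) = -2 + (((-1 - 14)/(1 + 8))*1)*0 = -2 + (-15/9*1)*0 = -2 + (-15*⅑*1)*0 = -2 - 5/3*1*0 = -2 - 5/3*0 = -2 + 0 = -2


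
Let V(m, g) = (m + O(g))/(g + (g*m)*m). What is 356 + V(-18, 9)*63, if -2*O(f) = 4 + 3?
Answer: 231099/650 ≈ 355.54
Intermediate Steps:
O(f) = -7/2 (O(f) = -(4 + 3)/2 = -½*7 = -7/2)
V(m, g) = (-7/2 + m)/(g + g*m²) (V(m, g) = (m - 7/2)/(g + (g*m)*m) = (-7/2 + m)/(g + g*m²))
356 + V(-18, 9)*63 = 356 + ((-7/2 - 18)/(9*(1 + (-18)²)))*63 = 356 + ((⅑)*(-43/2)/(1 + 324))*63 = 356 + ((⅑)*(-43/2)/325)*63 = 356 + ((⅑)*(1/325)*(-43/2))*63 = 356 - 43/5850*63 = 356 - 301/650 = 231099/650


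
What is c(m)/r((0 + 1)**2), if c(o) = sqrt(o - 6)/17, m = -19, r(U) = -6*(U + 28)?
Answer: -5*I/2958 ≈ -0.0016903*I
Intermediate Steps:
r(U) = -168 - 6*U (r(U) = -6*(28 + U) = -168 - 6*U)
c(o) = sqrt(-6 + o)/17 (c(o) = sqrt(-6 + o)*(1/17) = sqrt(-6 + o)/17)
c(m)/r((0 + 1)**2) = (sqrt(-6 - 19)/17)/(-168 - 6*(0 + 1)**2) = (sqrt(-25)/17)/(-168 - 6*1**2) = ((5*I)/17)/(-168 - 6*1) = (5*I/17)/(-168 - 6) = (5*I/17)/(-174) = (5*I/17)*(-1/174) = -5*I/2958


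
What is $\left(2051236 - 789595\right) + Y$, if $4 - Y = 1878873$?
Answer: $-617228$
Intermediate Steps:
$Y = -1878869$ ($Y = 4 - 1878873 = -1878869$)
$\left(2051236 - 789595\right) + Y = \left(2051236 - 789595\right) - 1878869 = 1261641 - 1878869 = -617228$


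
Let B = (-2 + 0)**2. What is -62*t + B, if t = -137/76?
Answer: 4399/38 ≈ 115.76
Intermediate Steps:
B = 4 (B = (-2)**2 = 4)
t = -137/76 (t = -137*1/76 = -137/76 ≈ -1.8026)
-62*t + B = -62*(-137/76) + 4 = 4247/38 + 4 = 4399/38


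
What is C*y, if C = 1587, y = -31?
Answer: -49197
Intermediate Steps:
C*y = 1587*(-31) = -49197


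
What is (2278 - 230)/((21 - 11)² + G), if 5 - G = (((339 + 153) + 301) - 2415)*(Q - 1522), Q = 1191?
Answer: -2048/536777 ≈ -0.0038154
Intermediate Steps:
G = -536877 (G = 5 - (((339 + 153) + 301) - 2415)*(1191 - 1522) = 5 - ((492 + 301) - 2415)*(-331) = 5 - (793 - 2415)*(-331) = 5 - (-1622)*(-331) = 5 - 1*536882 = 5 - 536882 = -536877)
(2278 - 230)/((21 - 11)² + G) = (2278 - 230)/((21 - 11)² - 536877) = 2048/(10² - 536877) = 2048/(100 - 536877) = 2048/(-536777) = 2048*(-1/536777) = -2048/536777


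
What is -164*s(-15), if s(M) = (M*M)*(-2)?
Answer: 73800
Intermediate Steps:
s(M) = -2*M² (s(M) = M²*(-2) = -2*M²)
-164*s(-15) = -(-328)*(-15)² = -(-328)*225 = -164*(-450) = 73800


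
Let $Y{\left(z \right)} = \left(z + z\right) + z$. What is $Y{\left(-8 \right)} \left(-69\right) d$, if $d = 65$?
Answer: $107640$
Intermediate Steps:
$Y{\left(z \right)} = 3 z$ ($Y{\left(z \right)} = 2 z + z = 3 z$)
$Y{\left(-8 \right)} \left(-69\right) d = 3 \left(-8\right) \left(-69\right) 65 = \left(-24\right) \left(-69\right) 65 = 1656 \cdot 65 = 107640$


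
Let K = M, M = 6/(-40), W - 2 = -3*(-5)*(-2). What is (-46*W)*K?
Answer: -966/5 ≈ -193.20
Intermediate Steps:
W = -28 (W = 2 - 3*(-5)*(-2) = 2 + 15*(-2) = 2 - 30 = -28)
M = -3/20 (M = 6*(-1/40) = -3/20 ≈ -0.15000)
K = -3/20 ≈ -0.15000
(-46*W)*K = -46*(-28)*(-3/20) = 1288*(-3/20) = -966/5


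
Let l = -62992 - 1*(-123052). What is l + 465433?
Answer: 525493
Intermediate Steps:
l = 60060 (l = -62992 + 123052 = 60060)
l + 465433 = 60060 + 465433 = 525493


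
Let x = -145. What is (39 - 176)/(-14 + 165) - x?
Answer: 21758/151 ≈ 144.09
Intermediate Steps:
(39 - 176)/(-14 + 165) - x = (39 - 176)/(-14 + 165) - 1*(-145) = -137/151 + 145 = 21758/151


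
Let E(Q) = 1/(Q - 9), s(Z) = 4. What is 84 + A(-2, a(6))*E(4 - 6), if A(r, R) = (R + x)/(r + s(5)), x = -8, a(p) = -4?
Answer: 930/11 ≈ 84.545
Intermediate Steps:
E(Q) = 1/(-9 + Q)
A(r, R) = (-8 + R)/(4 + r) (A(r, R) = (R - 8)/(r + 4) = (-8 + R)/(4 + r))
84 + A(-2, a(6))*E(4 - 6) = 84 + ((-8 - 4)/(4 - 2))/(-9 + (4 - 6)) = 84 + (-12/2)/(-9 - 2) = 84 + ((½)*(-12))/(-11) = 84 - 6*(-1/11) = 84 + 6/11 = 930/11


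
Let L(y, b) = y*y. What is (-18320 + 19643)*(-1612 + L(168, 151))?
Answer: 35207676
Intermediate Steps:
L(y, b) = y**2
(-18320 + 19643)*(-1612 + L(168, 151)) = (-18320 + 19643)*(-1612 + 168**2) = 1323*(-1612 + 28224) = 1323*26612 = 35207676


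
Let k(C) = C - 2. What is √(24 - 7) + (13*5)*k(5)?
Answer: 195 + √17 ≈ 199.12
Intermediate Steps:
k(C) = -2 + C
√(24 - 7) + (13*5)*k(5) = √(24 - 7) + (13*5)*(-2 + 5) = √17 + 65*3 = √17 + 195 = 195 + √17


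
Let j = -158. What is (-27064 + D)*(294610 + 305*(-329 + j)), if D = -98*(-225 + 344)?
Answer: -5656900450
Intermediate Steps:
D = -11662 (D = -98*119 = -11662)
(-27064 + D)*(294610 + 305*(-329 + j)) = (-27064 - 11662)*(294610 + 305*(-329 - 158)) = -38726*(294610 + 305*(-487)) = -38726*(294610 - 148535) = -38726*146075 = -5656900450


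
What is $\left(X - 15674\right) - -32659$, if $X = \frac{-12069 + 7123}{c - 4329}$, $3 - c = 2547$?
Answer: $\frac{116742851}{6873} \approx 16986.0$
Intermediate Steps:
$c = -2544$ ($c = 3 - 2547 = -2544$)
$X = \frac{4946}{6873}$ ($X = \frac{-12069 + 7123}{-2544 - 4329} = - \frac{4946}{-6873} = \left(-4946\right) \left(- \frac{1}{6873}\right) = \frac{4946}{6873} \approx 0.71963$)
$\left(X - 15674\right) - -32659 = \left(\frac{4946}{6873} - 15674\right) - -32659 = - \frac{107722456}{6873} + 32659 = \frac{116742851}{6873}$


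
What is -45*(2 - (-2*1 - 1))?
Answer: -225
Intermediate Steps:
-45*(2 - (-2*1 - 1)) = -45*(2 - (-2 - 1)) = -45*(2 - 1*(-3)) = -45*(2 + 3) = -45*5 = -225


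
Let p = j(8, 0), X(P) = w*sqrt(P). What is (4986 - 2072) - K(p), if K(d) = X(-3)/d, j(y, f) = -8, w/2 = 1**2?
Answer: 2914 + I*sqrt(3)/4 ≈ 2914.0 + 0.43301*I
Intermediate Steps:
w = 2 (w = 2*1**2 = 2*1 = 2)
X(P) = 2*sqrt(P)
p = -8
K(d) = 2*I*sqrt(3)/d (K(d) = (2*sqrt(-3))/d = (2*(I*sqrt(3)))/d = (2*I*sqrt(3))/d = 2*I*sqrt(3)/d)
(4986 - 2072) - K(p) = (4986 - 2072) - 2*I*sqrt(3)/(-8) = 2914 - 2*I*sqrt(3)*(-1)/8 = 2914 - (-1)*I*sqrt(3)/4 = 2914 + I*sqrt(3)/4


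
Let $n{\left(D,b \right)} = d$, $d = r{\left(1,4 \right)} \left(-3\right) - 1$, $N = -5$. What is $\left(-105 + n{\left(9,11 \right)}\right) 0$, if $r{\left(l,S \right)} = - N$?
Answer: $0$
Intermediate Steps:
$r{\left(l,S \right)} = 5$ ($r{\left(l,S \right)} = \left(-1\right) \left(-5\right) = 5$)
$d = -16$ ($d = 5 \left(-3\right) - 1 = -15 - 1 = -16$)
$n{\left(D,b \right)} = -16$
$\left(-105 + n{\left(9,11 \right)}\right) 0 = \left(-105 - 16\right) 0 = \left(-121\right) 0 = 0$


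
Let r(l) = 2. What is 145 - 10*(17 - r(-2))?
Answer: -5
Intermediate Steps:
145 - 10*(17 - r(-2)) = 145 - 10*(17 - 1*2) = 145 - 10*(17 - 2) = 145 - 10*15 = 145 - 1*150 = 145 - 150 = -5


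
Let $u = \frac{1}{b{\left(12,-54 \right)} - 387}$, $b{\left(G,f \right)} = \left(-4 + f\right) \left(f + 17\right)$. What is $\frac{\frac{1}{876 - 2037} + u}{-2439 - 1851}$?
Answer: $\frac{23}{336962835} \approx 6.8257 \cdot 10^{-8}$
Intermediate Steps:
$b{\left(G,f \right)} = \left(-4 + f\right) \left(17 + f\right)$
$u = \frac{1}{1759}$ ($u = \frac{1}{\left(-68 + \left(-54\right)^{2} + 13 \left(-54\right)\right) - 387} = \frac{1}{\left(-68 + 2916 - 702\right) - 387} = \frac{1}{2146 - 387} = \frac{1}{1759} \approx 0.0005685$)
$\frac{\frac{1}{876 - 2037} + u}{-2439 - 1851} = \frac{\frac{1}{876 - 2037} + \frac{1}{1759}}{-2439 - 1851} = \frac{\frac{1}{-1161} + \frac{1}{1759}}{-4290} = \left(- \frac{1}{1161} + \frac{1}{1759}\right) \left(- \frac{1}{4290}\right) = \left(- \frac{598}{2042199}\right) \left(- \frac{1}{4290}\right) = \frac{23}{336962835}$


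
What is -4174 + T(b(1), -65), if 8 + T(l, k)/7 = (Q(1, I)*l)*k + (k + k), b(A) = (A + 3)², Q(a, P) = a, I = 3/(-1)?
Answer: -12420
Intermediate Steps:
I = -3 (I = 3*(-1) = -3)
b(A) = (3 + A)²
T(l, k) = -56 + 14*k + 7*k*l (T(l, k) = -56 + 7*((1*l)*k + (k + k)) = -56 + 7*(l*k + 2*k) = -56 + 7*(k*l + 2*k) = -56 + 7*(2*k + k*l) = -56 + (14*k + 7*k*l) = -56 + 14*k + 7*k*l)
-4174 + T(b(1), -65) = -4174 + (-56 + 14*(-65) + 7*(-65)*(3 + 1)²) = -4174 + (-56 - 910 + 7*(-65)*4²) = -4174 + (-56 - 910 + 7*(-65)*16) = -4174 + (-56 - 910 - 7280) = -4174 - 8246 = -12420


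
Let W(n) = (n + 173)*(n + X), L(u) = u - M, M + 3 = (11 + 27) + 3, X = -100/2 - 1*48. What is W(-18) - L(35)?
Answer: -17977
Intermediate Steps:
X = -98 (X = -100*1/2 - 48 = -50 - 48 = -98)
M = 38 (M = -3 + ((11 + 27) + 3) = -3 + (38 + 3) = -3 + 41 = 38)
L(u) = -38 + u (L(u) = u - 1*38 = u - 38 = -38 + u)
W(n) = (-98 + n)*(173 + n) (W(n) = (n + 173)*(n - 98) = (173 + n)*(-98 + n) = (-98 + n)*(173 + n))
W(-18) - L(35) = (-16954 + (-18)**2 + 75*(-18)) - (-38 + 35) = (-16954 + 324 - 1350) - 1*(-3) = -17980 + 3 = -17977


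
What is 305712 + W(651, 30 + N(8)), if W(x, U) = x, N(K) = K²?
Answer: 306363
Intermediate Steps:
305712 + W(651, 30 + N(8)) = 305712 + 651 = 306363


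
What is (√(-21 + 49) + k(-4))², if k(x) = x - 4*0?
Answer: 44 - 16*√7 ≈ 1.6680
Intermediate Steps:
k(x) = x (k(x) = x + 0 = x)
(√(-21 + 49) + k(-4))² = (√(-21 + 49) - 4)² = (√28 - 4)² = (2*√7 - 4)² = (-4 + 2*√7)²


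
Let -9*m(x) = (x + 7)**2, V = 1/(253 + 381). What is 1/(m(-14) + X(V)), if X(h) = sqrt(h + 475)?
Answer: 279594/22870997 + 81*sqrt(190929734)/22870997 ≈ 0.061162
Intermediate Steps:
V = 1/634 ≈ 0.0015773
X(h) = sqrt(475 + h)
m(x) = -(7 + x)**2/9 (m(x) = -(x + 7)**2/9 = -(7 + x)**2/9)
1/(m(-14) + X(V)) = 1/(-(7 - 14)**2/9 + sqrt(475 + 1/634)) = 1/(-1/9*(-7)**2 + sqrt(301151/634)) = 1/(-1/9*49 + sqrt(190929734)/634) = 1/(-49/9 + sqrt(190929734)/634)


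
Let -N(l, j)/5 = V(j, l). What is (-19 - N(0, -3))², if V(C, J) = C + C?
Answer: 2401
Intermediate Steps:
V(C, J) = 2*C
N(l, j) = -10*j
(-19 - N(0, -3))² = (-19 - (-10)*(-3))² = (-19 - 1*30)² = (-19 - 30)² = (-49)² = 2401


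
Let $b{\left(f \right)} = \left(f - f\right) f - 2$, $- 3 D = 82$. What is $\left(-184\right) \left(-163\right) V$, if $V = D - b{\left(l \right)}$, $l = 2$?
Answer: $- \frac{2279392}{3} \approx -7.598 \cdot 10^{5}$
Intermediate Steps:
$D = - \frac{82}{3}$ ($D = \left(- \frac{1}{3}\right) 82 = - \frac{82}{3} \approx -27.333$)
$b{\left(f \right)} = -2$ ($b{\left(f \right)} = 0 f - 2 = 0 - 2 = -2$)
$V = - \frac{76}{3}$ ($V = - \frac{82}{3} - -2 = - \frac{82}{3} + 2 = - \frac{76}{3} \approx -25.333$)
$\left(-184\right) \left(-163\right) V = \left(-184\right) \left(-163\right) \left(- \frac{76}{3}\right) = 29992 \left(- \frac{76}{3}\right) = - \frac{2279392}{3}$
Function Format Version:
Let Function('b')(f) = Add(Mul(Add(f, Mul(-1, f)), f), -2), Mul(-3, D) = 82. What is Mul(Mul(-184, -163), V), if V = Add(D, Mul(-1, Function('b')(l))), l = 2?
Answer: Rational(-2279392, 3) ≈ -7.5980e+5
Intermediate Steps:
D = Rational(-82, 3) (D = Mul(Rational(-1, 3), 82) = Rational(-82, 3) ≈ -27.333)
Function('b')(f) = -2 (Function('b')(f) = Add(Mul(0, f), -2) = Add(0, -2) = -2)
V = Rational(-76, 3) (V = Add(Rational(-82, 3), Mul(-1, -2)) = Add(Rational(-82, 3), 2) = Rational(-76, 3) ≈ -25.333)
Mul(Mul(-184, -163), V) = Mul(Mul(-184, -163), Rational(-76, 3)) = Mul(29992, Rational(-76, 3)) = Rational(-2279392, 3)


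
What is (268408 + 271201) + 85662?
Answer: 625271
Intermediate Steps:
(268408 + 271201) + 85662 = 539609 + 85662 = 625271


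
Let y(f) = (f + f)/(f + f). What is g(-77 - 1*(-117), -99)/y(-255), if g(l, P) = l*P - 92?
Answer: -4052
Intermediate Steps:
g(l, P) = -92 + P*l (g(l, P) = P*l - 92 = -92 + P*l)
y(f) = 1 (y(f) = (2*f)/((2*f)) = (2*f)*(1/(2*f)) = 1)
g(-77 - 1*(-117), -99)/y(-255) = (-92 - 99*(-77 - 1*(-117)))/1 = (-92 - 99*(-77 + 117))*1 = (-92 - 99*40)*1 = (-92 - 3960)*1 = -4052*1 = -4052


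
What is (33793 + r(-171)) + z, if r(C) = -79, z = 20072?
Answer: 53786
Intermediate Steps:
(33793 + r(-171)) + z = (33793 - 79) + 20072 = 33714 + 20072 = 53786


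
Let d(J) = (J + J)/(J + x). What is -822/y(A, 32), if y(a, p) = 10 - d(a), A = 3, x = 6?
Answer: -1233/14 ≈ -88.071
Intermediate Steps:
d(J) = 2*J/(6 + J) (d(J) = (J + J)/(J + 6) = (2*J)/(6 + J) = 2*J/(6 + J))
y(a, p) = 10 - 2*a/(6 + a)
-822/y(A, 32) = -822*(6 + 3)/(4*(15 + 2*3)) = -822*9/(4*(15 + 6)) = -822/(4*(⅑)*21) = -822/28/3 = -822*3/28 = -1233/14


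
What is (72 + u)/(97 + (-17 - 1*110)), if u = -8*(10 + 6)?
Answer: 28/15 ≈ 1.8667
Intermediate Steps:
u = -128 (u = -8*16 = -128)
(72 + u)/(97 + (-17 - 1*110)) = (72 - 128)/(97 + (-17 - 1*110)) = -56/(97 + (-17 - 110)) = -56/(97 - 127) = -56/(-30) = -56*(-1/30) = 28/15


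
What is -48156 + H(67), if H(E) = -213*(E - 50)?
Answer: -51777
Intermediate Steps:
H(E) = 10650 - 213*E (H(E) = -213*(-50 + E) = 10650 - 213*E)
-48156 + H(67) = -48156 + (10650 - 213*67) = -48156 + (10650 - 14271) = -48156 - 3621 = -51777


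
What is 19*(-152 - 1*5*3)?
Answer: -3173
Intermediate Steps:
19*(-152 - 1*5*3) = 19*(-152 - 5*3) = 19*(-152 - 15) = 19*(-167) = -3173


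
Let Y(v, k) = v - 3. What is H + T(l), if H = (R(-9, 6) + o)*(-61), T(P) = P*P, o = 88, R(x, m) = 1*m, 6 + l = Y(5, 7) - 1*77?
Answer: 827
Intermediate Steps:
Y(v, k) = -3 + v
l = -81 (l = -6 + ((-3 + 5) - 1*77) = -6 + (2 - 77) = -6 - 75 = -81)
R(x, m) = m
T(P) = P²
H = -5734 (H = (6 + 88)*(-61) = 94*(-61) = -5734)
H + T(l) = -5734 + (-81)² = -5734 + 6561 = 827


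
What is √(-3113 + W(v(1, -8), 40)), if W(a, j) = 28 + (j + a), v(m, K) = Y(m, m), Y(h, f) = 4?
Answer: I*√3041 ≈ 55.145*I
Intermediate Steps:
v(m, K) = 4
W(a, j) = 28 + a + j (W(a, j) = 28 + (a + j) = 28 + a + j)
√(-3113 + W(v(1, -8), 40)) = √(-3113 + (28 + 4 + 40)) = √(-3113 + 72) = √(-3041) = I*√3041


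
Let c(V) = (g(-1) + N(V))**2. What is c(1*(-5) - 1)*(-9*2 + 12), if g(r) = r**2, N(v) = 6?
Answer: -294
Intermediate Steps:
c(V) = 49 (c(V) = ((-1)**2 + 6)**2 = (1 + 6)**2 = 7**2 = 49)
c(1*(-5) - 1)*(-9*2 + 12) = 49*(-9*2 + 12) = 49*(-18 + 12) = 49*(-6) = -294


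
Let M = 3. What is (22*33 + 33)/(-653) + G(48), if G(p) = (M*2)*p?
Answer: 187305/653 ≈ 286.84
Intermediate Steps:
G(p) = 6*p (G(p) = (3*2)*p = 6*p)
(22*33 + 33)/(-653) + G(48) = (22*33 + 33)/(-653) + 6*48 = (726 + 33)*(-1/653) + 288 = 759*(-1/653) + 288 = -759/653 + 288 = 187305/653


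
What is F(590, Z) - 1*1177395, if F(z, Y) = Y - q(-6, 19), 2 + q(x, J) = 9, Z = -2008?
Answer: -1179410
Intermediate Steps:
q(x, J) = 7 (q(x, J) = -2 + 9 = 7)
F(z, Y) = -7 + Y (F(z, Y) = Y - 1*7 = Y - 7 = -7 + Y)
F(590, Z) - 1*1177395 = (-7 - 2008) - 1*1177395 = -2015 - 1177395 = -1179410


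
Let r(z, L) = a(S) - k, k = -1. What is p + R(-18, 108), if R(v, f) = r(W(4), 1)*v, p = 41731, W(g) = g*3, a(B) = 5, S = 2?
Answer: 41623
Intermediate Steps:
W(g) = 3*g
r(z, L) = 6 (r(z, L) = 5 - 1*(-1) = 5 + 1 = 6)
R(v, f) = 6*v
p + R(-18, 108) = 41731 + 6*(-18) = 41731 - 108 = 41623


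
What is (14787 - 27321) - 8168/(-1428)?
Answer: -4472596/357 ≈ -12528.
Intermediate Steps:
(14787 - 27321) - 8168/(-1428) = -12534 - 8168*(-1/1428) = -12534 + 2042/357 = -4472596/357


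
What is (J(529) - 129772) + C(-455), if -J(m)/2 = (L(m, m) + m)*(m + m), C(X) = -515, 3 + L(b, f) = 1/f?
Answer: -1243307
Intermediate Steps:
L(b, f) = -3 + 1/f
J(m) = -4*m*(-3 + m + 1/m) (J(m) = -2*((-3 + 1/m) + m)*(m + m) = -2*(-3 + m + 1/m)*2*m = -4*m*(-3 + m + 1/m))
(J(529) - 129772) + C(-455) = ((-4 - 4*529*(-3 + 529)) - 129772) - 515 = ((-4 - 4*529*526) - 129772) - 515 = ((-4 - 1113016) - 129772) - 515 = (-1113020 - 129772) - 515 = -1242792 - 515 = -1243307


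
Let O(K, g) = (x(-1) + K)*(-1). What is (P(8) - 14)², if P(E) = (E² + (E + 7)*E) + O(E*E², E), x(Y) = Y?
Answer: 116281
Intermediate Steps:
O(K, g) = 1 - K (O(K, g) = (-1 + K)*(-1) = 1 - K)
P(E) = 1 + E² - E³ + E*(7 + E) (P(E) = (E² + (E + 7)*E) + (1 - E*E²) = (E² + (7 + E)*E) + (1 - E³) = (E² + E*(7 + E)) + (1 - E³) = 1 + E² - E³ + E*(7 + E))
(P(8) - 14)² = ((1 - 1*8³ + 2*8² + 7*8) - 14)² = ((1 - 1*512 + 2*64 + 56) - 14)² = ((1 - 512 + 128 + 56) - 14)² = (-327 - 14)² = (-341)² = 116281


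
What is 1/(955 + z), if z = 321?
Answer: 1/1276 ≈ 0.00078370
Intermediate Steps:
1/(955 + z) = 1/(955 + 321) = 1/1276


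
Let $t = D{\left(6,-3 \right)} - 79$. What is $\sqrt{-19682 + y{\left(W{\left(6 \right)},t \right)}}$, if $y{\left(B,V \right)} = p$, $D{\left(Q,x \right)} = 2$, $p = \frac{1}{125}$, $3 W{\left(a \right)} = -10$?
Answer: $\frac{3 i \sqrt{1366805}}{25} \approx 140.29 i$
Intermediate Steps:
$W{\left(a \right)} = - \frac{10}{3}$ ($W{\left(a \right)} = \frac{1}{3} \left(-10\right) = - \frac{10}{3}$)
$p = \frac{1}{125} \approx 0.008$
$t = -77$ ($t = 2 - 79 = -77$)
$y{\left(B,V \right)} = \frac{1}{125}$
$\sqrt{-19682 + y{\left(W{\left(6 \right)},t \right)}} = \sqrt{-19682 + \frac{1}{125}} = \sqrt{- \frac{2460249}{125}} = \frac{3 i \sqrt{1366805}}{25}$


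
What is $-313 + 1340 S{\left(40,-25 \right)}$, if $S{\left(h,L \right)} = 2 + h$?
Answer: $55967$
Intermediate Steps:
$-313 + 1340 S{\left(40,-25 \right)} = -313 + 1340 \left(2 + 40\right) = -313 + 1340 \cdot 42 = -313 + 56280 = 55967$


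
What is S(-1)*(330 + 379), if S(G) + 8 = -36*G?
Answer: 19852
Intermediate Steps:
S(G) = -8 - 36*G
S(-1)*(330 + 379) = (-8 - 36*(-1))*(330 + 379) = (-8 + 36)*709 = 28*709 = 19852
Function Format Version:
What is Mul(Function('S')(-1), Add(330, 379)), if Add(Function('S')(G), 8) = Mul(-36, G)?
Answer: 19852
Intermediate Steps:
Function('S')(G) = Add(-8, Mul(-36, G))
Mul(Function('S')(-1), Add(330, 379)) = Mul(Add(-8, Mul(-36, -1)), Add(330, 379)) = Mul(Add(-8, 36), 709) = Mul(28, 709) = 19852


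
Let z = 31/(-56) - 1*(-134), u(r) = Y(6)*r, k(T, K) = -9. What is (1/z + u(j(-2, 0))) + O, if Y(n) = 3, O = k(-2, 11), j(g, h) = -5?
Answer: -179296/7473 ≈ -23.992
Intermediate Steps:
O = -9
u(r) = 3*r
z = 7473/56 (z = 31*(-1/56) + 134 = -31/56 + 134 = 7473/56 ≈ 133.45)
(1/z + u(j(-2, 0))) + O = (1/(7473/56) + 3*(-5)) - 9 = (56/7473 - 15) - 9 = -112039/7473 - 9 = -179296/7473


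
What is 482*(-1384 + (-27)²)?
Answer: -315710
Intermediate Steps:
482*(-1384 + (-27)²) = 482*(-1384 + 729) = 482*(-655) = -315710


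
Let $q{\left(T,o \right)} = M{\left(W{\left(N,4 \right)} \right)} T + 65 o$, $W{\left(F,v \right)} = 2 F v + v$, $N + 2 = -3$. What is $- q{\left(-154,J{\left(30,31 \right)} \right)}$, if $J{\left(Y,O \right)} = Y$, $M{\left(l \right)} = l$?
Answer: $-7494$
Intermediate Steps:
$N = -5$ ($N = -2 - 3 = -5$)
$W{\left(F,v \right)} = v + 2 F v$ ($W{\left(F,v \right)} = 2 F v + v = v + 2 F v$)
$q{\left(T,o \right)} = - 36 T + 65 o$ ($q{\left(T,o \right)} = 4 \left(1 + 2 \left(-5\right)\right) T + 65 o = 4 \left(1 - 10\right) T + 65 o = 4 \left(-9\right) T + 65 o = - 36 T + 65 o$)
$- q{\left(-154,J{\left(30,31 \right)} \right)} = - (\left(-36\right) \left(-154\right) + 65 \cdot 30) = - (5544 + 1950) = \left(-1\right) 7494 = -7494$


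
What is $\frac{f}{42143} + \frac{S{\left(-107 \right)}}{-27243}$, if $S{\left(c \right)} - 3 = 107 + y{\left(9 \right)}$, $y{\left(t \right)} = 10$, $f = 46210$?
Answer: $\frac{417947290}{382700583} \approx 1.0921$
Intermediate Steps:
$S{\left(c \right)} = 120$ ($S{\left(c \right)} = 3 + \left(107 + 10\right) = 3 + 117 = 120$)
$\frac{f}{42143} + \frac{S{\left(-107 \right)}}{-27243} = \frac{46210}{42143} + \frac{120}{-27243} = 46210 \cdot \frac{1}{42143} + 120 \left(- \frac{1}{27243}\right) = \frac{46210}{42143} - \frac{40}{9081} = \frac{417947290}{382700583}$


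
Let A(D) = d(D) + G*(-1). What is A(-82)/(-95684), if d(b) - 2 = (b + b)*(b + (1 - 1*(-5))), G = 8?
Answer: -6229/47842 ≈ -0.13020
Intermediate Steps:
d(b) = 2 + 2*b*(6 + b) (d(b) = 2 + (b + b)*(b + (1 - 1*(-5))) = 2 + (2*b)*(b + (1 + 5)) = 2 + (2*b)*(b + 6) = 2 + (2*b)*(6 + b) = 2 + 2*b*(6 + b))
A(D) = -6 + 2*D² + 12*D (A(D) = (2 + 2*D² + 12*D) + 8*(-1) = (2 + 2*D² + 12*D) - 8 = -6 + 2*D² + 12*D)
A(-82)/(-95684) = (-6 + 2*(-82)² + 12*(-82))/(-95684) = (-6 + 2*6724 - 984)*(-1/95684) = (-6 + 13448 - 984)*(-1/95684) = 12458*(-1/95684) = -6229/47842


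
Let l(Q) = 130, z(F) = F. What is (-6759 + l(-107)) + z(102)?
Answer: -6527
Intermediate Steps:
(-6759 + l(-107)) + z(102) = (-6759 + 130) + 102 = -6629 + 102 = -6527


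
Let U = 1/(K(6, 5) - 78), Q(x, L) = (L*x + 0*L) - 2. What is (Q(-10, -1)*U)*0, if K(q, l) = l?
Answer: 0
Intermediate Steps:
Q(x, L) = -2 + L*x (Q(x, L) = (L*x + 0) - 2 = L*x - 2 = -2 + L*x)
U = -1/73 (U = 1/(5 - 78) = 1/(-73) = -1/73 ≈ -0.013699)
(Q(-10, -1)*U)*0 = ((-2 - 1*(-10))*(-1/73))*0 = ((-2 + 10)*(-1/73))*0 = (8*(-1/73))*0 = -8/73*0 = 0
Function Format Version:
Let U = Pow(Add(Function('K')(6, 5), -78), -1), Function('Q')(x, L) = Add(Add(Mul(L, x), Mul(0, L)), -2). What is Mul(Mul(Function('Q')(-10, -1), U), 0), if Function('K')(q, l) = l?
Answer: 0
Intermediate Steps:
Function('Q')(x, L) = Add(-2, Mul(L, x)) (Function('Q')(x, L) = Add(Add(Mul(L, x), 0), -2) = Add(Mul(L, x), -2) = Add(-2, Mul(L, x)))
U = Rational(-1, 73) (U = Pow(Add(5, -78), -1) = Pow(-73, -1) = Rational(-1, 73) ≈ -0.013699)
Mul(Mul(Function('Q')(-10, -1), U), 0) = Mul(Mul(Add(-2, Mul(-1, -10)), Rational(-1, 73)), 0) = Mul(Mul(Add(-2, 10), Rational(-1, 73)), 0) = Mul(Mul(8, Rational(-1, 73)), 0) = Mul(Rational(-8, 73), 0) = 0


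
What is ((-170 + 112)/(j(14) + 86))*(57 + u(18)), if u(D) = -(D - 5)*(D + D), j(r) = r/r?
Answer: 274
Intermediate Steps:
j(r) = 1
u(D) = -2*D*(-5 + D) (u(D) = -(-5 + D)*2*D = -2*D*(-5 + D))
((-170 + 112)/(j(14) + 86))*(57 + u(18)) = ((-170 + 112)/(1 + 86))*(57 + 2*18*(5 - 1*18)) = (-58/87)*(57 + 2*18*(5 - 18)) = (-58*1/87)*(57 + 2*18*(-13)) = -2*(57 - 468)/3 = -2/3*(-411) = 274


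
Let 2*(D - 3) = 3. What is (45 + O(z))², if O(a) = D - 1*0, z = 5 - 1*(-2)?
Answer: 9801/4 ≈ 2450.3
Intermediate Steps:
D = 9/2 (D = 3 + (½)*3 = 3 + 3/2 = 9/2 ≈ 4.5000)
z = 7 (z = 5 + 2 = 7)
O(a) = 9/2 (O(a) = 9/2 - 1*0 = 9/2 + 0 = 9/2)
(45 + O(z))² = (45 + 9/2)² = (99/2)² = 9801/4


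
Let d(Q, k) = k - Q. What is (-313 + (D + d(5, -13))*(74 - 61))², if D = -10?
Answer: 458329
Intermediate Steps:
(-313 + (D + d(5, -13))*(74 - 61))² = (-313 + (-10 + (-13 - 1*5))*(74 - 61))² = (-313 + (-10 + (-13 - 5))*13)² = (-313 + (-10 - 18)*13)² = (-313 - 28*13)² = (-313 - 364)² = (-677)² = 458329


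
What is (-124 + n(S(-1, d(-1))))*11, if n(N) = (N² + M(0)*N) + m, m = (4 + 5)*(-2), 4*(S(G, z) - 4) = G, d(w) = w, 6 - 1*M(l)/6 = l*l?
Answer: 1243/16 ≈ 77.688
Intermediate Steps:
M(l) = 36 - 6*l² (M(l) = 36 - 6*l*l = 36 - 6*l²)
S(G, z) = 4 + G/4
m = -18 (m = 9*(-2) = -18)
n(N) = -18 + N² + 36*N (n(N) = (N² + (36 - 6*0²)*N) - 18 = (N² + (36 - 6*0)*N) - 18 = (N² + (36 + 0)*N) - 18 = (N² + 36*N) - 18 = -18 + N² + 36*N)
(-124 + n(S(-1, d(-1))))*11 = (-124 + (-18 + (4 + (¼)*(-1))² + 36*(4 + (¼)*(-1))))*11 = (-124 + (-18 + (4 - ¼)² + 36*(4 - ¼)))*11 = (-124 + (-18 + (15/4)² + 36*(15/4)))*11 = (-124 + (-18 + 225/16 + 135))*11 = (-124 + 2097/16)*11 = (113/16)*11 = 1243/16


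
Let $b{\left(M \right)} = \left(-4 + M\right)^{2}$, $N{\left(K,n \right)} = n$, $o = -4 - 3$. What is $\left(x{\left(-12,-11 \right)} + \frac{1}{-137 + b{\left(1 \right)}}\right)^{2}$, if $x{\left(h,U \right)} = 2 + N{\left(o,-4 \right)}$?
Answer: $\frac{66049}{16384} \approx 4.0313$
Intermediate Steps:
$o = -7$
$x{\left(h,U \right)} = -2$ ($x{\left(h,U \right)} = 2 - 4 = -2$)
$\left(x{\left(-12,-11 \right)} + \frac{1}{-137 + b{\left(1 \right)}}\right)^{2} = \left(-2 + \frac{1}{-137 + \left(-4 + 1\right)^{2}}\right)^{2} = \left(-2 + \frac{1}{-137 + \left(-3\right)^{2}}\right)^{2} = \left(-2 + \frac{1}{-137 + 9}\right)^{2} = \left(-2 + \frac{1}{-128}\right)^{2} = \left(-2 - \frac{1}{128}\right)^{2} = \left(- \frac{257}{128}\right)^{2} = \frac{66049}{16384}$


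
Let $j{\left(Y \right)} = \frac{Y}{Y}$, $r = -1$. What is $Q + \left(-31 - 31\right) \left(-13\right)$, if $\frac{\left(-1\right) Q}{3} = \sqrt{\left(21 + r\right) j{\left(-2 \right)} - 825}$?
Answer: $806 - 3 i \sqrt{805} \approx 806.0 - 85.118 i$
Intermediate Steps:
$j{\left(Y \right)} = 1$
$Q = - 3 i \sqrt{805}$ ($Q = - 3 \sqrt{\left(21 - 1\right) 1 - 825} = - 3 \sqrt{20 \cdot 1 - 825} = - 3 \sqrt{20 - 825} = - 3 \sqrt{-805} = - 3 i \sqrt{805} \approx - 85.118 i$)
$Q + \left(-31 - 31\right) \left(-13\right) = - 3 i \sqrt{805} + \left(-31 - 31\right) \left(-13\right) = - 3 i \sqrt{805} - -806 = - 3 i \sqrt{805} + 806 = 806 - 3 i \sqrt{805}$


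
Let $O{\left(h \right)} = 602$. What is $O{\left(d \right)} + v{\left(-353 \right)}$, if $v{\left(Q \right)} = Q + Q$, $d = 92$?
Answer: $-104$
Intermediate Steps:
$v{\left(Q \right)} = 2 Q$
$O{\left(d \right)} + v{\left(-353 \right)} = 602 + 2 \left(-353\right) = 602 - 706 = -104$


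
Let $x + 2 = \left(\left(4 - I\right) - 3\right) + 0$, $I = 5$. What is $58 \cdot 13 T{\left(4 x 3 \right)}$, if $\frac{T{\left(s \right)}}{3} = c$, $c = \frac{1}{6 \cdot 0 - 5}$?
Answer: $- \frac{2262}{5} \approx -452.4$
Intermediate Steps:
$c = - \frac{1}{5}$ ($c = \frac{1}{0 - 5} = \frac{1}{-5} = - \frac{1}{5} \approx -0.2$)
$x = -6$ ($x = -2 + \left(\left(\left(4 - 5\right) - 3\right) + 0\right) = -2 + \left(\left(-1 - 3\right) + 0\right) = -2 + \left(-4 + 0\right) = -2 - 4 = -6$)
$T{\left(s \right)} = - \frac{3}{5}$ ($T{\left(s \right)} = 3 \left(- \frac{1}{5}\right) = - \frac{3}{5}$)
$58 \cdot 13 T{\left(4 x 3 \right)} = 58 \cdot 13 \left(- \frac{3}{5}\right) = 754 \left(- \frac{3}{5}\right) = - \frac{2262}{5}$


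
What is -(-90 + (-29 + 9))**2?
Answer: -12100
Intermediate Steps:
-(-90 + (-29 + 9))**2 = -(-90 - 20)**2 = -1*(-110)**2 = -1*12100 = -12100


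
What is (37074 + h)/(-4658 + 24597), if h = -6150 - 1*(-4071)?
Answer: 34995/19939 ≈ 1.7551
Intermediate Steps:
h = -2079 (h = -6150 + 4071 = -2079)
(37074 + h)/(-4658 + 24597) = (37074 - 2079)/(-4658 + 24597) = 34995/19939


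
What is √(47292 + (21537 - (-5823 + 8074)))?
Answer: √66578 ≈ 258.03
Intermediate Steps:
√(47292 + (21537 - (-5823 + 8074))) = √(47292 + (21537 - 1*2251)) = √(47292 + (21537 - 2251)) = √(47292 + 19286) = √66578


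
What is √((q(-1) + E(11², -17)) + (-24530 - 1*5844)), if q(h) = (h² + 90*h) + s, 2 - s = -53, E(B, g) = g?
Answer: 5*I*√1217 ≈ 174.43*I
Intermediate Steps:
s = 55 (s = 2 - 1*(-53) = 2 + 53 = 55)
q(h) = 55 + h² + 90*h (q(h) = (h² + 90*h) + 55 = 55 + h² + 90*h)
√((q(-1) + E(11², -17)) + (-24530 - 1*5844)) = √(((55 + (-1)² + 90*(-1)) - 17) + (-24530 - 1*5844)) = √(((55 + 1 - 90) - 17) + (-24530 - 5844)) = √((-34 - 17) - 30374) = √(-51 - 30374) = √(-30425) = 5*I*√1217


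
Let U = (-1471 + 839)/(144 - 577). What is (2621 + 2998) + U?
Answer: 2433659/433 ≈ 5620.5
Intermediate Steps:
U = 632/433 (U = -632/(-433) = -632*(-1/433) = 632/433 ≈ 1.4596)
(2621 + 2998) + U = (2621 + 2998) + 632/433 = 5619 + 632/433 = 2433659/433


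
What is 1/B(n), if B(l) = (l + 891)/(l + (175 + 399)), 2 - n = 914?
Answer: 338/21 ≈ 16.095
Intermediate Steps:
n = -912 (n = 2 - 1*914 = 2 - 914 = -912)
B(l) = (891 + l)/(574 + l) (B(l) = (891 + l)/(l + 574) = (891 + l)/(574 + l))
1/B(n) = 1/((891 - 912)/(574 - 912)) = 1/(-21/(-338)) = 1/(-1/338*(-21)) = 1/(21/338) = 338/21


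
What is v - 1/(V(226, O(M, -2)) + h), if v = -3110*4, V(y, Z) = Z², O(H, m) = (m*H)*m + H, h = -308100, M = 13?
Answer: -3780204999/303875 ≈ -12440.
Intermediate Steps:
O(H, m) = H + H*m² (O(H, m) = (H*m)*m + H = H*m² + H = H + H*m²)
v = -12440
v - 1/(V(226, O(M, -2)) + h) = -12440 - 1/((13*(1 + (-2)²))² - 308100) = -12440 - 1/((13*(1 + 4))² - 308100) = -12440 - 1/((13*5)² - 308100) = -12440 - 1/(65² - 308100) = -12440 - 1/(4225 - 308100) = -12440 - 1/(-303875) = -12440 - 1*(-1/303875) = -12440 + 1/303875 = -3780204999/303875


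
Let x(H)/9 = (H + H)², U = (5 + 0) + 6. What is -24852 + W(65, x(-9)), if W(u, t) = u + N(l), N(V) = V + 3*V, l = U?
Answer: -24743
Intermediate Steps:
U = 11 (U = 5 + 6 = 11)
l = 11
N(V) = 4*V
x(H) = 36*H² (x(H) = 9*(H + H)² = 9*(2*H)² = 9*(4*H²) = 36*H²)
W(u, t) = 44 + u (W(u, t) = u + 4*11 = u + 44 = 44 + u)
-24852 + W(65, x(-9)) = -24852 + (44 + 65) = -24852 + 109 = -24743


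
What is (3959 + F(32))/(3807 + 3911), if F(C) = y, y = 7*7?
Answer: 2004/3859 ≈ 0.51931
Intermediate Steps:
y = 49
F(C) = 49
(3959 + F(32))/(3807 + 3911) = (3959 + 49)/(3807 + 3911) = 4008/7718 = 4008*(1/7718) = 2004/3859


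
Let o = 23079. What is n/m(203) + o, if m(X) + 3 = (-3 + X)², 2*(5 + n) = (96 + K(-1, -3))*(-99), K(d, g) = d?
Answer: 1846172111/79994 ≈ 23079.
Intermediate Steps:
n = -9415/2 (n = -5 + ((96 - 1)*(-99))/2 = -5 + (95*(-99))/2 = -5 + (½)*(-9405) = -5 - 9405/2 = -9415/2 ≈ -4707.5)
m(X) = -3 + (-3 + X)²
n/m(203) + o = -9415/(2*(-3 + (-3 + 203)²)) + 23079 = -9415/(2*(-3 + 200²)) + 23079 = -9415/(2*(-3 + 40000)) + 23079 = -9415/2/39997 + 23079 = -9415/2*1/39997 + 23079 = -9415/79994 + 23079 = 1846172111/79994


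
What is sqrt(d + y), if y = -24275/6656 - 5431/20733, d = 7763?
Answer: sqrt(577193989575960354)/8624928 ≈ 88.086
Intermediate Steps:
y = -539442311/137998848 (y = -24275*1/6656 - 5431*1/20733 = -24275/6656 - 5431/20733 = -539442311/137998848 ≈ -3.9090)
sqrt(d + y) = sqrt(7763 - 539442311/137998848) = sqrt(1070745614713/137998848) = sqrt(577193989575960354)/8624928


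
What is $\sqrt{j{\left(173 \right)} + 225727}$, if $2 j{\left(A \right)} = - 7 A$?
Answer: $\frac{3 \sqrt{100054}}{2} \approx 474.47$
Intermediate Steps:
$j{\left(A \right)} = - \frac{7 A}{2}$ ($j{\left(A \right)} = \frac{\left(-7\right) A}{2} = - \frac{7 A}{2}$)
$\sqrt{j{\left(173 \right)} + 225727} = \sqrt{\left(- \frac{7}{2}\right) 173 + 225727} = \sqrt{- \frac{1211}{2} + 225727} = \sqrt{\frac{450243}{2}} = \frac{3 \sqrt{100054}}{2}$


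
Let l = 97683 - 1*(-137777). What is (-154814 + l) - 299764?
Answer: -219118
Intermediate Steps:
l = 235460 (l = 97683 + 137777 = 235460)
(-154814 + l) - 299764 = (-154814 + 235460) - 299764 = 80646 - 299764 = -219118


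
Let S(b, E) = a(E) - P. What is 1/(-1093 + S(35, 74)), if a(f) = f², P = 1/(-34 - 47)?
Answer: 81/355024 ≈ 0.00022815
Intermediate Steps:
P = -1/81 (P = 1/(-81) = -1/81 ≈ -0.012346)
S(b, E) = 1/81 + E² (S(b, E) = E² - 1*(-1/81) = E² + 1/81 = 1/81 + E²)
1/(-1093 + S(35, 74)) = 1/(-1093 + (1/81 + 74²)) = 1/(-1093 + (1/81 + 5476)) = 1/(-1093 + 443557/81) = 1/(355024/81) = 81/355024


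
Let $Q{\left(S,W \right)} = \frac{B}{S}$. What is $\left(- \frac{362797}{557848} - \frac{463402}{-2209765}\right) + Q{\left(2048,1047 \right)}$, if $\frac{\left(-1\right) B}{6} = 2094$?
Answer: $- \frac{518757982982091}{78893631086080} \approx -6.5754$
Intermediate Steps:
$B = -12564$ ($B = \left(-6\right) 2094 = -12564$)
$Q{\left(S,W \right)} = - \frac{12564}{S}$
$\left(- \frac{362797}{557848} - \frac{463402}{-2209765}\right) + Q{\left(2048,1047 \right)} = \left(- \frac{362797}{557848} - \frac{463402}{-2209765}\right) - \frac{12564}{2048} = \left(\left(-362797\right) \frac{1}{557848} - - \frac{463402}{2209765}\right) - \frac{3141}{512} = \left(- \frac{362797}{557848} + \frac{463402}{2209765}\right) - \frac{3141}{512} = - \frac{543188233809}{1232712985720} - \frac{3141}{512} = - \frac{518757982982091}{78893631086080}$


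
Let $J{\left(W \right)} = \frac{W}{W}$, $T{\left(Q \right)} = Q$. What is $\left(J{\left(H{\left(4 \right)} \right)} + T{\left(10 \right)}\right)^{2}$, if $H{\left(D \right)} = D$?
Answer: $121$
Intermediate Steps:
$J{\left(W \right)} = 1$
$\left(J{\left(H{\left(4 \right)} \right)} + T{\left(10 \right)}\right)^{2} = \left(1 + 10\right)^{2} = 11^{2} = 121$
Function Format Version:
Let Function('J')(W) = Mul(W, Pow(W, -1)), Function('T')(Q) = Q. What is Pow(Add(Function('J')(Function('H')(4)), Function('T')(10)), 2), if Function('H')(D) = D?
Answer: 121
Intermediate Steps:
Function('J')(W) = 1
Pow(Add(Function('J')(Function('H')(4)), Function('T')(10)), 2) = Pow(Add(1, 10), 2) = Pow(11, 2) = 121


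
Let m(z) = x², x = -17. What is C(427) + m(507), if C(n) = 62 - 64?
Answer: 287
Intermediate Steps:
C(n) = -2
m(z) = 289 (m(z) = (-17)² = 289)
C(427) + m(507) = -2 + 289 = 287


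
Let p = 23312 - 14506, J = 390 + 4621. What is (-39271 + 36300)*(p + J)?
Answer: -41050307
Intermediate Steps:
J = 5011
p = 8806
(-39271 + 36300)*(p + J) = (-39271 + 36300)*(8806 + 5011) = -2971*13817 = -41050307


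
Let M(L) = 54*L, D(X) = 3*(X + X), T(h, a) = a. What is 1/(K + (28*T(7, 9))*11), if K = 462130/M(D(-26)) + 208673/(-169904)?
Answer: 178908912/485901054455 ≈ 0.00036820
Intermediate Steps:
D(X) = 6*X (D(X) = 3*(2*X) = 6*X)
K = -10034449609/178908912 (K = 462130/((54*(6*(-26)))) + 208673/(-169904) = 462130/((54*(-156))) + 208673*(-1/169904) = 462130/(-8424) - 208673/169904 = 462130*(-1/8424) - 208673/169904 = -231065/4212 - 208673/169904 = -10034449609/178908912 ≈ -56.087)
1/(K + (28*T(7, 9))*11) = 1/(-10034449609/178908912 + (28*9)*11) = 1/(-10034449609/178908912 + 252*11) = 1/(-10034449609/178908912 + 2772) = 1/(485901054455/178908912) = 178908912/485901054455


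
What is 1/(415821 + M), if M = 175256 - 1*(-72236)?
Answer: 1/663313 ≈ 1.5076e-6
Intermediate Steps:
M = 247492 (M = 175256 + 72236 = 247492)
1/(415821 + M) = 1/(415821 + 247492) = 1/663313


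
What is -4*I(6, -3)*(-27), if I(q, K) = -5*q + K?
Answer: -3564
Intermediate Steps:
I(q, K) = K - 5*q
-4*I(6, -3)*(-27) = -4*(-3 - 5*6)*(-27) = -4*(-3 - 30)*(-27) = -4*(-33)*(-27) = 132*(-27) = -3564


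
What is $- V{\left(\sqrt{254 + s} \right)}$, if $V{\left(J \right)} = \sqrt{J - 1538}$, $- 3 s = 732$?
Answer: $- i \sqrt{1538 - \sqrt{10}} \approx - 39.177 i$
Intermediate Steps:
$s = -244$ ($s = \left(- \frac{1}{3}\right) 732 = -244$)
$V{\left(J \right)} = \sqrt{-1538 + J}$
$- V{\left(\sqrt{254 + s} \right)} = - \sqrt{-1538 + \sqrt{254 - 244}} = - \sqrt{-1538 + \sqrt{10}}$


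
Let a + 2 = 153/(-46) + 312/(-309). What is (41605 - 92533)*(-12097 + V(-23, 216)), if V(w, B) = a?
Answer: 1460248485720/2369 ≈ 6.1640e+8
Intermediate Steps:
a = -30019/4738 (a = -2 + (153/(-46) + 312/(-309)) = -2 + (153*(-1/46) + 312*(-1/309)) = -2 + (-153/46 - 104/103) = -2 - 20543/4738 = -30019/4738 ≈ -6.3358)
V(w, B) = -30019/4738
(41605 - 92533)*(-12097 + V(-23, 216)) = (41605 - 92533)*(-12097 - 30019/4738) = -50928*(-57345605/4738) = 1460248485720/2369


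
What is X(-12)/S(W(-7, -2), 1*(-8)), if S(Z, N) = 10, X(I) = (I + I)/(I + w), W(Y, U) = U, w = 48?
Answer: -1/15 ≈ -0.066667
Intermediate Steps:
X(I) = 2*I/(48 + I) (X(I) = (I + I)/(I + 48) = (2*I)/(48 + I) = 2*I/(48 + I))
X(-12)/S(W(-7, -2), 1*(-8)) = (2*(-12)/(48 - 12))/10 = (2*(-12)/36)*(⅒) = (2*(-12)*(1/36))*(⅒) = -⅔*⅒ = -1/15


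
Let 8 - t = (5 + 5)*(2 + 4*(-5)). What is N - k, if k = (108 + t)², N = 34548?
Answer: -53068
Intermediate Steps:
t = 188 (t = 8 - (5 + 5)*(2 + 4*(-5)) = 8 - 10*(2 - 20) = 8 - 10*(-18) = 8 - 1*(-180) = 8 + 180 = 188)
k = 87616 (k = (108 + 188)² = 296² = 87616)
N - k = 34548 - 1*87616 = 34548 - 87616 = -53068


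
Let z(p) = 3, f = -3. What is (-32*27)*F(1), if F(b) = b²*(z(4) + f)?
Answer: 0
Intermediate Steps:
F(b) = 0 (F(b) = b²*(3 - 3) = b²*0 = 0)
(-32*27)*F(1) = -32*27*0 = -864*0 = 0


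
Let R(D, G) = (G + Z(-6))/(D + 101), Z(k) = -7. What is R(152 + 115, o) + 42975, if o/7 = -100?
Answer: 15814093/368 ≈ 42973.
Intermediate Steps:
o = -700 (o = 7*(-100) = -700)
R(D, G) = (-7 + G)/(101 + D) (R(D, G) = (G - 7)/(D + 101) = (-7 + G)/(101 + D))
R(152 + 115, o) + 42975 = (-7 - 700)/(101 + (152 + 115)) + 42975 = -707/(101 + 267) + 42975 = -707/368 + 42975 = 15814093/368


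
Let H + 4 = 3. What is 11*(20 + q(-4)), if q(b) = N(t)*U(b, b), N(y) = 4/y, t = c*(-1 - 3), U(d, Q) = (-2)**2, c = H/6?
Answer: 484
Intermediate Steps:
H = -1 (H = -4 + 3 = -1)
c = -1/6 ≈ -0.16667
U(d, Q) = 4
t = 2/3 (t = -(-1 - 3)/6 = -1/6*(-4) = 2/3 ≈ 0.66667)
q(b) = 24 (q(b) = (4/(2/3))*4 = (4*(3/2))*4 = 6*4 = 24)
11*(20 + q(-4)) = 11*(20 + 24) = 11*44 = 484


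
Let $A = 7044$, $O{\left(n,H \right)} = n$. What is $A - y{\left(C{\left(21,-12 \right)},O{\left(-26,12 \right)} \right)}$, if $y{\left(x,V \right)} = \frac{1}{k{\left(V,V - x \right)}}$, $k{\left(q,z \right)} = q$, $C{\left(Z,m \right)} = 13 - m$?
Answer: $\frac{183145}{26} \approx 7044.0$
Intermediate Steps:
$y{\left(x,V \right)} = \frac{1}{V}$
$A - y{\left(C{\left(21,-12 \right)},O{\left(-26,12 \right)} \right)} = 7044 - \frac{1}{-26} = 7044 - - \frac{1}{26} = 7044 + \frac{1}{26} = \frac{183145}{26}$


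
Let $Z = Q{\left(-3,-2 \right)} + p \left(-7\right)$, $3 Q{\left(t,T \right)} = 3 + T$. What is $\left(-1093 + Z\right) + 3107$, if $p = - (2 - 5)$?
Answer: $\frac{5980}{3} \approx 1993.3$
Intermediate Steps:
$Q{\left(t,T \right)} = 1 + \frac{T}{3}$ ($Q{\left(t,T \right)} = \frac{3 + T}{3} = 1 + \frac{T}{3}$)
$p = 3$ ($p = \left(-1\right) \left(-3\right) = 3$)
$Z = - \frac{62}{3}$ ($Z = \left(1 + \frac{1}{3} \left(-2\right)\right) + 3 \left(-7\right) = \left(1 - \frac{2}{3}\right) - 21 = \frac{1}{3} - 21 = - \frac{62}{3} \approx -20.667$)
$\left(-1093 + Z\right) + 3107 = \left(-1093 - \frac{62}{3}\right) + 3107 = - \frac{3341}{3} + 3107 = \frac{5980}{3}$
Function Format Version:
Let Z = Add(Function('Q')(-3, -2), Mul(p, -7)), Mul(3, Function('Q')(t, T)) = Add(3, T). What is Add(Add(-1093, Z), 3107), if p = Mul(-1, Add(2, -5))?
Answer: Rational(5980, 3) ≈ 1993.3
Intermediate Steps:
Function('Q')(t, T) = Add(1, Mul(Rational(1, 3), T)) (Function('Q')(t, T) = Mul(Rational(1, 3), Add(3, T)) = Add(1, Mul(Rational(1, 3), T)))
p = 3 (p = Mul(-1, -3) = 3)
Z = Rational(-62, 3) (Z = Add(Add(1, Mul(Rational(1, 3), -2)), Mul(3, -7)) = Add(Add(1, Rational(-2, 3)), -21) = Add(Rational(1, 3), -21) = Rational(-62, 3) ≈ -20.667)
Add(Add(-1093, Z), 3107) = Add(Add(-1093, Rational(-62, 3)), 3107) = Add(Rational(-3341, 3), 3107) = Rational(5980, 3)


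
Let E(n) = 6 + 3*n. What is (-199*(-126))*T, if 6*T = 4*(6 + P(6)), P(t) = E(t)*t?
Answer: 2507400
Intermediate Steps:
P(t) = t*(6 + 3*t) (P(t) = (6 + 3*t)*t = t*(6 + 3*t))
T = 100 (T = (4*(6 + 3*6*(2 + 6)))/6 = (4*(6 + 3*6*8))/6 = (4*(6 + 144))/6 = (4*150)/6 = (1/6)*600 = 100)
(-199*(-126))*T = -199*(-126)*100 = 25074*100 = 2507400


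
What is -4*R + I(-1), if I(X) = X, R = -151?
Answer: 603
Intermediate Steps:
-4*R + I(-1) = -4*(-151) - 1 = 604 - 1 = 603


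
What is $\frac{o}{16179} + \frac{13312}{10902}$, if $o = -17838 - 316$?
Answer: $\frac{2909990}{29397243} \approx 0.098989$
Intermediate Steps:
$o = -18154$
$\frac{o}{16179} + \frac{13312}{10902} = - \frac{18154}{16179} + \frac{13312}{10902} = \left(-18154\right) \frac{1}{16179} + 13312 \cdot \frac{1}{10902} = - \frac{18154}{16179} + \frac{6656}{5451} = \frac{2909990}{29397243}$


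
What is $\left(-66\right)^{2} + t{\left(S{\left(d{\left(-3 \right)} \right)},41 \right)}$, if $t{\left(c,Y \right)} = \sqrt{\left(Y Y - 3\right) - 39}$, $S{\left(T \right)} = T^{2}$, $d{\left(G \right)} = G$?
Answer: $4356 + \sqrt{1639} \approx 4396.5$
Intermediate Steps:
$t{\left(c,Y \right)} = \sqrt{-42 + Y^{2}}$ ($t{\left(c,Y \right)} = \sqrt{\left(Y^{2} - 3\right) - 39} = \sqrt{\left(-3 + Y^{2}\right) - 39} = \sqrt{-42 + Y^{2}}$)
$\left(-66\right)^{2} + t{\left(S{\left(d{\left(-3 \right)} \right)},41 \right)} = \left(-66\right)^{2} + \sqrt{-42 + 41^{2}} = 4356 + \sqrt{-42 + 1681} = 4356 + \sqrt{1639}$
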